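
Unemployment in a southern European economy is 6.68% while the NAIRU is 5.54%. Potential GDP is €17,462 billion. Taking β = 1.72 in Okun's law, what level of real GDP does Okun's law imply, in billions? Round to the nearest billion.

Unemployment gap = 6.68 - 5.54 = 1.14 points, so the output gap is -1.72 × 1.14 = -1.9608%.
Actual GDP = 17462 × (1 - 1.9608/100) = 17462 × 0.980392 ≈ 17120 billion.

€17,120 billion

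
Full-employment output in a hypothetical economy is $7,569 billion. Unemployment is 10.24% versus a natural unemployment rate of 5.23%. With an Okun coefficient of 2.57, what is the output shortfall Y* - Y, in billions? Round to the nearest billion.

$975 billion

Output gap = -2.57 × (10.24 - 5.23) = -2.57 × 5.01 = -12.8757%.
Actual GDP ≈ 7569 × 0.871243 ≈ 6594 billion, so the shortfall is 7569 - 6594 = 975 billion.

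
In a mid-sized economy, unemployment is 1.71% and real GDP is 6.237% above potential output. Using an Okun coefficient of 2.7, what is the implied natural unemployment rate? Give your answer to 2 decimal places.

4.02%

From Okun's law, u - u* = -(output gap)/β = -(6.237)/2.7 = -2.31 points.
So u* = 1.71 + 2.31 = 4.02%.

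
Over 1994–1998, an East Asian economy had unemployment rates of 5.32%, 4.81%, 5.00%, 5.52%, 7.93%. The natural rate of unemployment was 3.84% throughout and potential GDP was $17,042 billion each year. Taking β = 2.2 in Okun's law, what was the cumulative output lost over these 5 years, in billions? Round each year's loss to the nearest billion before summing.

Year 1994: gap = -2.2 × (5.32 - 3.84) = -3.256%, loss ≈ 17042 × 3.256/100 ≈ 555.
Year 1995: gap = -2.2 × (4.81 - 3.84) = -2.134%, loss ≈ 17042 × 2.134/100 ≈ 364.
Year 1996: gap = -2.2 × (5 - 3.84) = -2.552%, loss ≈ 17042 × 2.552/100 ≈ 435.
Year 1997: gap = -2.2 × (5.52 - 3.84) = -3.696%, loss ≈ 17042 × 3.696/100 ≈ 630.
Year 1998: gap = -2.2 × (7.93 - 3.84) = -8.998%, loss ≈ 17042 × 8.998/100 ≈ 1533.
Total lost output = 555 + 364 + 435 + 630 + 1533 = 3517 billion.

$3,517 billion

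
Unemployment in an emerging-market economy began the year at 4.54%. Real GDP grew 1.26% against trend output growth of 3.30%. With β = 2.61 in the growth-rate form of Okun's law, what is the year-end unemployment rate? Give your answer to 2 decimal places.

5.32%

Growth-rate Okun's law: g_Y = g_Y* - β × Δu, so Δu = (g_Y* - g_Y)/β.
Δu = (3.3 - 1.26)/2.61 = 2.04/2.61 = 0.78 percentage points.
Year-end unemployment = 4.54 + 0.78 = 5.32%.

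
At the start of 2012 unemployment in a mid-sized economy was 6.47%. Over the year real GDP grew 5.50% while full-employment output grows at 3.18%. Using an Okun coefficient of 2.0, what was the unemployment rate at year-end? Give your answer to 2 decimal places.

Growth-rate Okun's law: g_Y = g_Y* - β × Δu, so Δu = (g_Y* - g_Y)/β.
Δu = (3.18 - 5.5)/2.0 = -2.32/2.0 = -1.16 percentage points.
Year-end unemployment = 6.47 - 1.16 = 5.31%.

5.31%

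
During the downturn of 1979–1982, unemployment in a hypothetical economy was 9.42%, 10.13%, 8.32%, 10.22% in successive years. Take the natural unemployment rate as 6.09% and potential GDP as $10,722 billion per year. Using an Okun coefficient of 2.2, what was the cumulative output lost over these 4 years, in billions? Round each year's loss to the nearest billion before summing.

Year 1979: gap = -2.2 × (9.42 - 6.09) = -7.326%, loss ≈ 10722 × 7.326/100 ≈ 785.
Year 1980: gap = -2.2 × (10.13 - 6.09) = -8.888%, loss ≈ 10722 × 8.888/100 ≈ 953.
Year 1981: gap = -2.2 × (8.32 - 6.09) = -4.906%, loss ≈ 10722 × 4.906/100 ≈ 526.
Year 1982: gap = -2.2 × (10.22 - 6.09) = -9.086%, loss ≈ 10722 × 9.086/100 ≈ 974.
Total lost output = 785 + 953 + 526 + 974 = 3238 billion.

$3,238 billion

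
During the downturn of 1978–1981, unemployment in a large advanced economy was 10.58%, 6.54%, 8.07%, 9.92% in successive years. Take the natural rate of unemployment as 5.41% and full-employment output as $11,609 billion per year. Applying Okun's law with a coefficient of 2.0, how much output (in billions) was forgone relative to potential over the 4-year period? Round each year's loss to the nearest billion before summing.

Year 1978: gap = -2.0 × (10.58 - 5.41) = -10.34%, loss ≈ 11609 × 10.34/100 ≈ 1200.
Year 1979: gap = -2.0 × (6.54 - 5.41) = -2.26%, loss ≈ 11609 × 2.26/100 ≈ 262.
Year 1980: gap = -2.0 × (8.07 - 5.41) = -5.32%, loss ≈ 11609 × 5.32/100 ≈ 618.
Year 1981: gap = -2.0 × (9.92 - 5.41) = -9.02%, loss ≈ 11609 × 9.02/100 ≈ 1047.
Total lost output = 1200 + 262 + 618 + 1047 = 3127 billion.

$3,127 billion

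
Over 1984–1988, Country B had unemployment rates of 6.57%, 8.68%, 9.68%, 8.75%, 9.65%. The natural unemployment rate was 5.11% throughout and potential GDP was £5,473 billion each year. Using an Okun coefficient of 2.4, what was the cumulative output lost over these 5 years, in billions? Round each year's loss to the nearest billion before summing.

£2,335 billion

Year 1984: gap = -2.4 × (6.57 - 5.11) = -3.504%, loss ≈ 5473 × 3.504/100 ≈ 192.
Year 1985: gap = -2.4 × (8.68 - 5.11) = -8.568%, loss ≈ 5473 × 8.568/100 ≈ 469.
Year 1986: gap = -2.4 × (9.68 - 5.11) = -10.968%, loss ≈ 5473 × 10.968/100 ≈ 600.
Year 1987: gap = -2.4 × (8.75 - 5.11) = -8.736%, loss ≈ 5473 × 8.736/100 ≈ 478.
Year 1988: gap = -2.4 × (9.65 - 5.11) = -10.896%, loss ≈ 5473 × 10.896/100 ≈ 596.
Total lost output = 192 + 469 + 600 + 478 + 596 = 2335 billion.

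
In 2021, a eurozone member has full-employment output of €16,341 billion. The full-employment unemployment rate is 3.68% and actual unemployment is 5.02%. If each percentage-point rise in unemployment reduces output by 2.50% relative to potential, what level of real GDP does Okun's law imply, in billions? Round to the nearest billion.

Unemployment gap = 5.02 - 3.68 = 1.34 points, so the output gap is -2.5 × 1.34 = -3.35%.
Actual GDP = 16341 × (1 - 3.35/100) = 16341 × 0.9665 ≈ 15794 billion.

€15,794 billion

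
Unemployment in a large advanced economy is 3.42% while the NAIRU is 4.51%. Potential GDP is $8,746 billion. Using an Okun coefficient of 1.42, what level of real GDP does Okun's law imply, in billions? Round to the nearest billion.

$8,881 billion

Unemployment gap = 3.42 - 4.51 = -1.09 points, so the output gap is -1.42 × (-1.09) = 1.5478%.
Actual GDP = 8746 × (1 + 1.5478/100) = 8746 × 1.015478 ≈ 8881 billion.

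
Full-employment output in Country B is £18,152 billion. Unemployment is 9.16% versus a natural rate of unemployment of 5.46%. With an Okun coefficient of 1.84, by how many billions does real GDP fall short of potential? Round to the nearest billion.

Output gap = -1.84 × (9.16 - 5.46) = -1.84 × 3.7 = -6.808%.
Actual GDP ≈ 18152 × 0.93192 ≈ 16916 billion, so the shortfall is 18152 - 16916 = 1236 billion.

£1,236 billion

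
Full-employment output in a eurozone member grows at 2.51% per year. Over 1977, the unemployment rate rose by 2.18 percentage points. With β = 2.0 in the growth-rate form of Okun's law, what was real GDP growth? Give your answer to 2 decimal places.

-1.85%

Growth-rate Okun's law: g_Y = g_Y* - β × Δu.
g_Y = 2.51 - 2.0 × (2.18) = 2.51 - 4.36 = -1.85%, i.e. -1.85% to 2 d.p.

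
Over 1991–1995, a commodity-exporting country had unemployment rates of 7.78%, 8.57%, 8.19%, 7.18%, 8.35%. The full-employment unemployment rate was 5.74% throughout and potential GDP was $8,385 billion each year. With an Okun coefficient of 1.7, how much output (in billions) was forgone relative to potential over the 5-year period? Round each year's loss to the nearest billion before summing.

$1,620 billion

Year 1991: gap = -1.7 × (7.78 - 5.74) = -3.468%, loss ≈ 8385 × 3.468/100 ≈ 291.
Year 1992: gap = -1.7 × (8.57 - 5.74) = -4.811%, loss ≈ 8385 × 4.811/100 ≈ 403.
Year 1993: gap = -1.7 × (8.19 - 5.74) = -4.165%, loss ≈ 8385 × 4.165/100 ≈ 349.
Year 1994: gap = -1.7 × (7.18 - 5.74) = -2.448%, loss ≈ 8385 × 2.448/100 ≈ 205.
Year 1995: gap = -1.7 × (8.35 - 5.74) = -4.437%, loss ≈ 8385 × 4.437/100 ≈ 372.
Total lost output = 291 + 403 + 349 + 205 + 372 = 1620 billion.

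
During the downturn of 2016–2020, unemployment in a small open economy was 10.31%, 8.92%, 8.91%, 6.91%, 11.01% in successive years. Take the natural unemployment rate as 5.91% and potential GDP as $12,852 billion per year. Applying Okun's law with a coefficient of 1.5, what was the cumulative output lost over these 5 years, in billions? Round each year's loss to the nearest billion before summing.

$3,182 billion

Year 2016: gap = -1.5 × (10.31 - 5.91) = -6.6%, loss ≈ 12852 × 6.6/100 ≈ 848.
Year 2017: gap = -1.5 × (8.92 - 5.91) = -4.515%, loss ≈ 12852 × 4.515/100 ≈ 580.
Year 2018: gap = -1.5 × (8.91 - 5.91) = -4.5%, loss ≈ 12852 × 4.5/100 ≈ 578.
Year 2019: gap = -1.5 × (6.91 - 5.91) = -1.5%, loss ≈ 12852 × 1.5/100 ≈ 193.
Year 2020: gap = -1.5 × (11.01 - 5.91) = -7.65%, loss ≈ 12852 × 7.65/100 ≈ 983.
Total lost output = 848 + 580 + 578 + 193 + 983 = 3182 billion.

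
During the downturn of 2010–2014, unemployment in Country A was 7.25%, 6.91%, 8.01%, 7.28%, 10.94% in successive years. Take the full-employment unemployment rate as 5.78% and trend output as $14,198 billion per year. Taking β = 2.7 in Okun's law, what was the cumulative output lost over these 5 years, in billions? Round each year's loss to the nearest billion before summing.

$4,405 billion

Year 2010: gap = -2.7 × (7.25 - 5.78) = -3.969%, loss ≈ 14198 × 3.969/100 ≈ 564.
Year 2011: gap = -2.7 × (6.91 - 5.78) = -3.051%, loss ≈ 14198 × 3.051/100 ≈ 433.
Year 2012: gap = -2.7 × (8.01 - 5.78) = -6.021%, loss ≈ 14198 × 6.021/100 ≈ 855.
Year 2013: gap = -2.7 × (7.28 - 5.78) = -4.05%, loss ≈ 14198 × 4.05/100 ≈ 575.
Year 2014: gap = -2.7 × (10.94 - 5.78) = -13.932%, loss ≈ 14198 × 13.932/100 ≈ 1978.
Total lost output = 564 + 433 + 855 + 575 + 1978 = 4405 billion.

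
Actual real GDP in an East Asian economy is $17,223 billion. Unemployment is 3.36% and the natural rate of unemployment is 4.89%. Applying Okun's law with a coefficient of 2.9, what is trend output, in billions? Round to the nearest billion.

Unemployment gap = 3.36 - 4.89 = -1.53 points, so output gap = -2.9 × (-1.53) = 4.437%.
Since Y = Y* × (1 + gap/100), Y* = 17223/1.04437 ≈ 16491 billion.

$16,491 billion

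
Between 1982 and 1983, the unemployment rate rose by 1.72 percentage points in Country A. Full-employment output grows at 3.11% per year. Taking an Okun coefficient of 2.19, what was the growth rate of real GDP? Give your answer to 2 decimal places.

Growth-rate Okun's law: g_Y = g_Y* - β × Δu.
g_Y = 3.11 - 2.19 × (1.72) = 3.11 - 3.7668 = -0.6568%, i.e. -0.66% to 2 d.p.

-0.66%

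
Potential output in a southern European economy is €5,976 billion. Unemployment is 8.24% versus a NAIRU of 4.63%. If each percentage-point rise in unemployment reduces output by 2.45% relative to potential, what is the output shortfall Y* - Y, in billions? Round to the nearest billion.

€529 billion

Output gap = -2.45 × (8.24 - 4.63) = -2.45 × 3.61 = -8.8445%.
Actual GDP ≈ 5976 × 0.911555 ≈ 5447 billion, so the shortfall is 5976 - 5447 = 529 billion.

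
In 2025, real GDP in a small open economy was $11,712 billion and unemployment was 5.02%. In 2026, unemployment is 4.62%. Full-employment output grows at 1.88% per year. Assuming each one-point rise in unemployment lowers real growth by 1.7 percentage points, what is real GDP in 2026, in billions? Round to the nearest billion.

$12,012 billion

Δu = 4.62 - 5.02 = -0.4 points.
Okun's law (growth form): g_Y = g_Y* - β × Δu = 1.88 - 1.7 × (-0.40) = 1.88 + 0.68 = 2.56%.
Real GDP in the next year = 11712 × (1 + 2.56/100) = 11712 × 1.0256 ≈ 12012 billion.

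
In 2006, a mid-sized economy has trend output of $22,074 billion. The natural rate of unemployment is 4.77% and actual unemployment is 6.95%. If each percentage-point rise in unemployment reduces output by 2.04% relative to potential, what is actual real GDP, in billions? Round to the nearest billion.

$21,092 billion

Unemployment gap = 6.95 - 4.77 = 2.18 points, so the output gap is -2.04 × 2.18 = -4.4472%.
Actual GDP = 22074 × (1 - 4.4472/100) = 22074 × 0.955528 ≈ 21092 billion.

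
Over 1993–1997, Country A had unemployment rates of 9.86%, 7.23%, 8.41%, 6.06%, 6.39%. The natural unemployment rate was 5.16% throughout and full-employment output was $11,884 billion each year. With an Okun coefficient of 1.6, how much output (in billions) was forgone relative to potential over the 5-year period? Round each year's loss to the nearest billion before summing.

Year 1993: gap = -1.6 × (9.86 - 5.16) = -7.52%, loss ≈ 11884 × 7.52/100 ≈ 894.
Year 1994: gap = -1.6 × (7.23 - 5.16) = -3.312%, loss ≈ 11884 × 3.312/100 ≈ 394.
Year 1995: gap = -1.6 × (8.41 - 5.16) = -5.2%, loss ≈ 11884 × 5.2/100 ≈ 618.
Year 1996: gap = -1.6 × (6.06 - 5.16) = -1.44%, loss ≈ 11884 × 1.44/100 ≈ 171.
Year 1997: gap = -1.6 × (6.39 - 5.16) = -1.968%, loss ≈ 11884 × 1.968/100 ≈ 234.
Total lost output = 894 + 394 + 618 + 171 + 234 = 2311 billion.

$2,311 billion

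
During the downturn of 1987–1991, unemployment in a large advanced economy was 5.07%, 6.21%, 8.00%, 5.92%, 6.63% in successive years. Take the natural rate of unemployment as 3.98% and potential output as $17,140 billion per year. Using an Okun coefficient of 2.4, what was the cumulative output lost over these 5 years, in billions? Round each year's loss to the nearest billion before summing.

Year 1987: gap = -2.4 × (5.07 - 3.98) = -2.616%, loss ≈ 17140 × 2.616/100 ≈ 448.
Year 1988: gap = -2.4 × (6.21 - 3.98) = -5.352%, loss ≈ 17140 × 5.352/100 ≈ 917.
Year 1989: gap = -2.4 × (8 - 3.98) = -9.648%, loss ≈ 17140 × 9.648/100 ≈ 1654.
Year 1990: gap = -2.4 × (5.92 - 3.98) = -4.656%, loss ≈ 17140 × 4.656/100 ≈ 798.
Year 1991: gap = -2.4 × (6.63 - 3.98) = -6.36%, loss ≈ 17140 × 6.36/100 ≈ 1090.
Total lost output = 448 + 917 + 1654 + 798 + 1090 = 4907 billion.

$4,907 billion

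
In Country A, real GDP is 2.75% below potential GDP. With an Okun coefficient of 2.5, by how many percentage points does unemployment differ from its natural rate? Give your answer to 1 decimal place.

Okun's law: output gap = -β × (u - u*), so u - u* = -(output gap)/β.
u - u* = -(-2.75)/2.5 = 1.1 percentage points.

1.1 percentage points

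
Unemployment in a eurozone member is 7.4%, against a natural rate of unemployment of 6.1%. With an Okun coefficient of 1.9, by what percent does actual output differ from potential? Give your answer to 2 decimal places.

-2.47%

The unemployment gap is 7.4 - 6.1 = 1.3 percentage points.
Okun's law gives an output gap of -1.9 × 1.3 = -2.47%, i.e. 2.47% below potential.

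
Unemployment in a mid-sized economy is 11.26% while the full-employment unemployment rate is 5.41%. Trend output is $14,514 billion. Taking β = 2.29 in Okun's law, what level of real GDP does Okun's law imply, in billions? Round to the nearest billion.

Unemployment gap = 11.26 - 5.41 = 5.85 points, so the output gap is -2.29 × 5.85 = -13.3965%.
Actual GDP = 14514 × (1 - 13.3965/100) = 14514 × 0.866035 ≈ 12570 billion.

$12,570 billion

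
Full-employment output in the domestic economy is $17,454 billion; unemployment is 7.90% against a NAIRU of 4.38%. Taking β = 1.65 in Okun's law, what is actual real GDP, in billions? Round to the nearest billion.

Unemployment gap = 7.9 - 4.38 = 3.52 points, so the output gap is -1.65 × 3.52 = -5.808%.
Actual GDP = 17454 × (1 - 5.808/100) = 17454 × 0.94192 ≈ 16440 billion.

$16,440 billion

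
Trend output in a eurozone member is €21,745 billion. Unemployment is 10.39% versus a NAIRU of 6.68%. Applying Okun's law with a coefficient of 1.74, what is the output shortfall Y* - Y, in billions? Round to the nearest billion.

€1,404 billion

Output gap = -1.74 × (10.39 - 6.68) = -1.74 × 3.71 = -6.4554%.
Actual GDP ≈ 21745 × 0.935446 ≈ 20341 billion, so the shortfall is 21745 - 20341 = 1404 billion.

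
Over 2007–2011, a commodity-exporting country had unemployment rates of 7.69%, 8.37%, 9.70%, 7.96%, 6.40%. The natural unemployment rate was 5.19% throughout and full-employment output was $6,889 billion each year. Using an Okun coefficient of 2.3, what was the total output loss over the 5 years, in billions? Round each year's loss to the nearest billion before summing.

Year 2007: gap = -2.3 × (7.69 - 5.19) = -5.75%, loss ≈ 6889 × 5.75/100 ≈ 396.
Year 2008: gap = -2.3 × (8.37 - 5.19) = -7.314%, loss ≈ 6889 × 7.314/100 ≈ 504.
Year 2009: gap = -2.3 × (9.7 - 5.19) = -10.373%, loss ≈ 6889 × 10.373/100 ≈ 715.
Year 2010: gap = -2.3 × (7.96 - 5.19) = -6.371%, loss ≈ 6889 × 6.371/100 ≈ 439.
Year 2011: gap = -2.3 × (6.4 - 5.19) = -2.783%, loss ≈ 6889 × 2.783/100 ≈ 192.
Total lost output = 396 + 504 + 715 + 439 + 192 = 2246 billion.

$2,246 billion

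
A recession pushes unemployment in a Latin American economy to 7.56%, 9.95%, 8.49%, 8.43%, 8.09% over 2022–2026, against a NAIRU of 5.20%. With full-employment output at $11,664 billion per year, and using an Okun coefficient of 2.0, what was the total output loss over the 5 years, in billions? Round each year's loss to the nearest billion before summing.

$3,853 billion

Year 2022: gap = -2.0 × (7.56 - 5.2) = -4.72%, loss ≈ 11664 × 4.72/100 ≈ 551.
Year 2023: gap = -2.0 × (9.95 - 5.2) = -9.5%, loss ≈ 11664 × 9.5/100 ≈ 1108.
Year 2024: gap = -2.0 × (8.49 - 5.2) = -6.58%, loss ≈ 11664 × 6.58/100 ≈ 767.
Year 2025: gap = -2.0 × (8.43 - 5.2) = -6.46%, loss ≈ 11664 × 6.46/100 ≈ 753.
Year 2026: gap = -2.0 × (8.09 - 5.2) = -5.78%, loss ≈ 11664 × 5.78/100 ≈ 674.
Total lost output = 551 + 1108 + 767 + 753 + 674 = 3853 billion.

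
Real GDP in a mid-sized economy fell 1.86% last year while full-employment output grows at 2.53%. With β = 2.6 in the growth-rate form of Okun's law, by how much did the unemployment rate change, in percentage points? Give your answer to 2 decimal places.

1.69 percentage points

Growth-rate Okun's law: g_Y = g_Y* - β × Δu, so Δu = (g_Y* - g_Y)/β.
Δu = (2.53 + 1.86)/2.6 = 4.39/2.6 = 1.69 percentage points.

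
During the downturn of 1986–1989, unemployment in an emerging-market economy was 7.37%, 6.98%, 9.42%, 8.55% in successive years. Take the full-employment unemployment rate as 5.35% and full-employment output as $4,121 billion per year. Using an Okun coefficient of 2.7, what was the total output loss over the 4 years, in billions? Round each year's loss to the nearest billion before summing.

Year 1986: gap = -2.7 × (7.37 - 5.35) = -5.454%, loss ≈ 4121 × 5.454/100 ≈ 225.
Year 1987: gap = -2.7 × (6.98 - 5.35) = -4.401%, loss ≈ 4121 × 4.401/100 ≈ 181.
Year 1988: gap = -2.7 × (9.42 - 5.35) = -10.989%, loss ≈ 4121 × 10.989/100 ≈ 453.
Year 1989: gap = -2.7 × (8.55 - 5.35) = -8.64%, loss ≈ 4121 × 8.64/100 ≈ 356.
Total lost output = 225 + 181 + 453 + 356 = 1215 billion.

$1,215 billion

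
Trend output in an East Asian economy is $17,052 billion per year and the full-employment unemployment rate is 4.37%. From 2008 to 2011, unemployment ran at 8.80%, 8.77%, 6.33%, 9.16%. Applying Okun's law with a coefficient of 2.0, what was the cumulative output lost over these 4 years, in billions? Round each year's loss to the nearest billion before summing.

$5,314 billion

Year 2008: gap = -2.0 × (8.8 - 4.37) = -8.86%, loss ≈ 17052 × 8.86/100 ≈ 1511.
Year 2009: gap = -2.0 × (8.77 - 4.37) = -8.8%, loss ≈ 17052 × 8.8/100 ≈ 1501.
Year 2010: gap = -2.0 × (6.33 - 4.37) = -3.92%, loss ≈ 17052 × 3.92/100 ≈ 668.
Year 2011: gap = -2.0 × (9.16 - 4.37) = -9.58%, loss ≈ 17052 × 9.58/100 ≈ 1634.
Total lost output = 1511 + 1501 + 668 + 1634 = 5314 billion.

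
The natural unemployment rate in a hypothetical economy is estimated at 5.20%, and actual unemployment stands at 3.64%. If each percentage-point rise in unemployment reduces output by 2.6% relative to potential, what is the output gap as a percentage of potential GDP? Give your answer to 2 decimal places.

4.06%

The unemployment gap is 3.64 - 5.2 = -1.56 percentage points.
Okun's law gives an output gap of -2.6 × (-1.56) = 4.056%, i.e. 4.06% above potential.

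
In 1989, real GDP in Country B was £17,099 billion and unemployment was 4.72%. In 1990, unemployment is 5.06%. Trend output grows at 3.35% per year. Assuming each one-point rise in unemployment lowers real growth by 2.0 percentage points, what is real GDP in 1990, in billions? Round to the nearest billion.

Δu = 5.06 - 4.72 = 0.34 points.
Okun's law (growth form): g_Y = g_Y* - β × Δu = 3.35 - 2.0 × (0.34) = 3.35 - 0.68 = 2.67%.
Real GDP in the next year = 17099 × (1 + 2.67/100) = 17099 × 1.0267 ≈ 17556 billion.

£17,556 billion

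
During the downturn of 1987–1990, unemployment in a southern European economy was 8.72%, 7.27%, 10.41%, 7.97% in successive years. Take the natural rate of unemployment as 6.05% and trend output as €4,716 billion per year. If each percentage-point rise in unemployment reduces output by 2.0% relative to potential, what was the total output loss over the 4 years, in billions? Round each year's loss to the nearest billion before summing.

Year 1987: gap = -2.0 × (8.72 - 6.05) = -5.34%, loss ≈ 4716 × 5.34/100 ≈ 252.
Year 1988: gap = -2.0 × (7.27 - 6.05) = -2.44%, loss ≈ 4716 × 2.44/100 ≈ 115.
Year 1989: gap = -2.0 × (10.41 - 6.05) = -8.72%, loss ≈ 4716 × 8.72/100 ≈ 411.
Year 1990: gap = -2.0 × (7.97 - 6.05) = -3.84%, loss ≈ 4716 × 3.84/100 ≈ 181.
Total lost output = 252 + 115 + 411 + 181 = 959 billion.

€959 billion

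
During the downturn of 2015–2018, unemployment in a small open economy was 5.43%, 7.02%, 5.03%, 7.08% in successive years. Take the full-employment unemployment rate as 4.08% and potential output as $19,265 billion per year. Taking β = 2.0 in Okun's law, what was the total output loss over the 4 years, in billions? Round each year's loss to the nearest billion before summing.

$3,175 billion

Year 2015: gap = -2.0 × (5.43 - 4.08) = -2.7%, loss ≈ 19265 × 2.7/100 ≈ 520.
Year 2016: gap = -2.0 × (7.02 - 4.08) = -5.88%, loss ≈ 19265 × 5.88/100 ≈ 1133.
Year 2017: gap = -2.0 × (5.03 - 4.08) = -1.9%, loss ≈ 19265 × 1.9/100 ≈ 366.
Year 2018: gap = -2.0 × (7.08 - 4.08) = -6%, loss ≈ 19265 × 6/100 ≈ 1156.
Total lost output = 520 + 1133 + 366 + 1156 = 3175 billion.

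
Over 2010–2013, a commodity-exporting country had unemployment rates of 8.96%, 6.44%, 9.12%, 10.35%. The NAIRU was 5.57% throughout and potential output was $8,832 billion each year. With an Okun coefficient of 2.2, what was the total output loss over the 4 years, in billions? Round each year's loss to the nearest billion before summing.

$2,447 billion

Year 2010: gap = -2.2 × (8.96 - 5.57) = -7.458%, loss ≈ 8832 × 7.458/100 ≈ 659.
Year 2011: gap = -2.2 × (6.44 - 5.57) = -1.914%, loss ≈ 8832 × 1.914/100 ≈ 169.
Year 2012: gap = -2.2 × (9.12 - 5.57) = -7.81%, loss ≈ 8832 × 7.81/100 ≈ 690.
Year 2013: gap = -2.2 × (10.35 - 5.57) = -10.516%, loss ≈ 8832 × 10.516/100 ≈ 929.
Total lost output = 659 + 169 + 690 + 929 = 2447 billion.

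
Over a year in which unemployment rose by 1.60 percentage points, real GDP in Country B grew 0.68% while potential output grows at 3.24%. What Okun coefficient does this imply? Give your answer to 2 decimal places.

β ≈ 1.60

Growth form: g_Y = g_Y* - β × Δu, so β = (g_Y* - g_Y)/Δu.
β = (3.24 - 0.68)/1.60 = 2.56/1.60 = 1.60.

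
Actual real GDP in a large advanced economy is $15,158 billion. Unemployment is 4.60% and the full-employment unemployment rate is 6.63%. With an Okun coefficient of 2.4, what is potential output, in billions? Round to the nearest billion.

$14,454 billion

Unemployment gap = 4.6 - 6.63 = -2.03 points, so output gap = -2.4 × (-2.03) = 4.872%.
Since Y = Y* × (1 + gap/100), Y* = 15158/1.04872 ≈ 14454 billion.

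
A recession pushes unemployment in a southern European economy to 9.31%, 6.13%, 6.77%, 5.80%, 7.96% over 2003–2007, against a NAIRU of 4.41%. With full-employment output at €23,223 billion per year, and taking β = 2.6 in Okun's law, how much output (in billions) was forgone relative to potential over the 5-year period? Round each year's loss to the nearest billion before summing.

Year 2003: gap = -2.6 × (9.31 - 4.41) = -12.74%, loss ≈ 23223 × 12.74/100 ≈ 2959.
Year 2004: gap = -2.6 × (6.13 - 4.41) = -4.472%, loss ≈ 23223 × 4.472/100 ≈ 1039.
Year 2005: gap = -2.6 × (6.77 - 4.41) = -6.136%, loss ≈ 23223 × 6.136/100 ≈ 1425.
Year 2006: gap = -2.6 × (5.8 - 4.41) = -3.614%, loss ≈ 23223 × 3.614/100 ≈ 839.
Year 2007: gap = -2.6 × (7.96 - 4.41) = -9.23%, loss ≈ 23223 × 9.23/100 ≈ 2143.
Total lost output = 2959 + 1039 + 1425 + 839 + 2143 = 8405 billion.

€8,405 billion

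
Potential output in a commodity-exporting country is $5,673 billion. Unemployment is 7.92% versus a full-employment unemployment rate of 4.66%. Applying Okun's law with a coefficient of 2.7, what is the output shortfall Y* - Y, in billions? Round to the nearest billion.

Output gap = -2.7 × (7.92 - 4.66) = -2.7 × 3.26 = -8.802%.
Actual GDP ≈ 5673 × 0.91198 ≈ 5174 billion, so the shortfall is 5673 - 5174 = 499 billion.

$499 billion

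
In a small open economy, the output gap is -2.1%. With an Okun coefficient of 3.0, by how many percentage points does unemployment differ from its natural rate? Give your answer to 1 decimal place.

Okun's law: output gap = -β × (u - u*), so u - u* = -(output gap)/β.
u - u* = -(-2.1)/3.0 = 0.7 percentage points.

0.7 percentage points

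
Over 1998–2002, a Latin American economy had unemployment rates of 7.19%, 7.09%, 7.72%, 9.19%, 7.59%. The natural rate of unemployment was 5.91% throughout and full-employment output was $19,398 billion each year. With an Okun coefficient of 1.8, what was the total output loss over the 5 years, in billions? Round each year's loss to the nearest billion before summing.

$3,223 billion

Year 1998: gap = -1.8 × (7.19 - 5.91) = -2.304%, loss ≈ 19398 × 2.304/100 ≈ 447.
Year 1999: gap = -1.8 × (7.09 - 5.91) = -2.124%, loss ≈ 19398 × 2.124/100 ≈ 412.
Year 2000: gap = -1.8 × (7.72 - 5.91) = -3.258%, loss ≈ 19398 × 3.258/100 ≈ 632.
Year 2001: gap = -1.8 × (9.19 - 5.91) = -5.904%, loss ≈ 19398 × 5.904/100 ≈ 1145.
Year 2002: gap = -1.8 × (7.59 - 5.91) = -3.024%, loss ≈ 19398 × 3.024/100 ≈ 587.
Total lost output = 447 + 412 + 632 + 1145 + 587 = 3223 billion.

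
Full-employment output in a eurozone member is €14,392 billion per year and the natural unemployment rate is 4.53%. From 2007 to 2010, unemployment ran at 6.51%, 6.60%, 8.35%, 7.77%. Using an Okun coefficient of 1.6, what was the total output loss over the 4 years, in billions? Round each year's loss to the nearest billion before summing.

Year 2007: gap = -1.6 × (6.51 - 4.53) = -3.168%, loss ≈ 14392 × 3.168/100 ≈ 456.
Year 2008: gap = -1.6 × (6.6 - 4.53) = -3.312%, loss ≈ 14392 × 3.312/100 ≈ 477.
Year 2009: gap = -1.6 × (8.35 - 4.53) = -6.112%, loss ≈ 14392 × 6.112/100 ≈ 880.
Year 2010: gap = -1.6 × (7.77 - 4.53) = -5.184%, loss ≈ 14392 × 5.184/100 ≈ 746.
Total lost output = 456 + 477 + 880 + 746 = 2559 billion.

€2,559 billion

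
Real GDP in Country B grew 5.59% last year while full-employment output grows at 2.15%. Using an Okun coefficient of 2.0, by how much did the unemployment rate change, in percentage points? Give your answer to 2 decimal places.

-1.72 percentage points

Growth-rate Okun's law: g_Y = g_Y* - β × Δu, so Δu = (g_Y* - g_Y)/β.
Δu = (2.15 - 5.59)/2.0 = -3.44/2.0 = -1.72 percentage points.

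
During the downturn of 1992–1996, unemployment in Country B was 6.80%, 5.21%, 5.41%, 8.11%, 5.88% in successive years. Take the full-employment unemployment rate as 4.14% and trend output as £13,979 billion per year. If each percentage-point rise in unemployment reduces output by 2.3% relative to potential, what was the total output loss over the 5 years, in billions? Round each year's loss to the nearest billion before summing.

£3,442 billion

Year 1992: gap = -2.3 × (6.8 - 4.14) = -6.118%, loss ≈ 13979 × 6.118/100 ≈ 855.
Year 1993: gap = -2.3 × (5.21 - 4.14) = -2.461%, loss ≈ 13979 × 2.461/100 ≈ 344.
Year 1994: gap = -2.3 × (5.41 - 4.14) = -2.921%, loss ≈ 13979 × 2.921/100 ≈ 408.
Year 1995: gap = -2.3 × (8.11 - 4.14) = -9.131%, loss ≈ 13979 × 9.131/100 ≈ 1276.
Year 1996: gap = -2.3 × (5.88 - 4.14) = -4.002%, loss ≈ 13979 × 4.002/100 ≈ 559.
Total lost output = 855 + 344 + 408 + 1276 + 559 = 3442 billion.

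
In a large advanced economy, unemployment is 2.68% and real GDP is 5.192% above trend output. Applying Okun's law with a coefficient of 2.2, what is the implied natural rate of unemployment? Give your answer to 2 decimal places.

5.04%

From Okun's law, u - u* = -(output gap)/β = -(5.192)/2.2 = -2.36 points.
So u* = 2.68 + 2.36 = 5.04%.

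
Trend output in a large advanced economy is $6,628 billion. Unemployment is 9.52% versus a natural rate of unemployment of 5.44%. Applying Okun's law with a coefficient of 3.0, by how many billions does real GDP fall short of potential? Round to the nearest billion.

$811 billion

Output gap = -3.0 × (9.52 - 5.44) = -3 × 4.08 = -12.24%.
Actual GDP ≈ 6628 × 0.8776 ≈ 5817 billion, so the shortfall is 6628 - 5817 = 811 billion.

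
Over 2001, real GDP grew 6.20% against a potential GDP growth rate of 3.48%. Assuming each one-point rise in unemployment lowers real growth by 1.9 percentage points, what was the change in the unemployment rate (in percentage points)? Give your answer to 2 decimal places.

Growth-rate Okun's law: g_Y = g_Y* - β × Δu, so Δu = (g_Y* - g_Y)/β.
Δu = (3.48 - 6.2)/1.9 = -2.72/1.9 = -1.43 percentage points.

-1.43 percentage points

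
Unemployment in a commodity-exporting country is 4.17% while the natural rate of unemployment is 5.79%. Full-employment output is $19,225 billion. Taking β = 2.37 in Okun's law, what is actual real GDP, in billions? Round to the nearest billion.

$19,963 billion

Unemployment gap = 4.17 - 5.79 = -1.62 points, so the output gap is -2.37 × (-1.62) = 3.8394%.
Actual GDP = 19225 × (1 + 3.8394/100) = 19225 × 1.038394 ≈ 19963 billion.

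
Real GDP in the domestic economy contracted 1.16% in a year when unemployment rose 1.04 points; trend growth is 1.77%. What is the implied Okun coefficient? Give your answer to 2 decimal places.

β ≈ 2.82

Growth form: g_Y = g_Y* - β × Δu, so β = (g_Y* - g_Y)/Δu.
β = (1.77 + 1.16)/1.04 = 2.93/1.04 = 2.82.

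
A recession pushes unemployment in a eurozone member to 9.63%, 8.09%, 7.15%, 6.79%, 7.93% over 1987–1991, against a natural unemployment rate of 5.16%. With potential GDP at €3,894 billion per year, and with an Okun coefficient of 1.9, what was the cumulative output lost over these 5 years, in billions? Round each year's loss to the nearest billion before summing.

€1,021 billion

Year 1987: gap = -1.9 × (9.63 - 5.16) = -8.493%, loss ≈ 3894 × 8.493/100 ≈ 331.
Year 1988: gap = -1.9 × (8.09 - 5.16) = -5.567%, loss ≈ 3894 × 5.567/100 ≈ 217.
Year 1989: gap = -1.9 × (7.15 - 5.16) = -3.781%, loss ≈ 3894 × 3.781/100 ≈ 147.
Year 1990: gap = -1.9 × (6.79 - 5.16) = -3.097%, loss ≈ 3894 × 3.097/100 ≈ 121.
Year 1991: gap = -1.9 × (7.93 - 5.16) = -5.263%, loss ≈ 3894 × 5.263/100 ≈ 205.
Total lost output = 331 + 217 + 147 + 121 + 205 = 1021 billion.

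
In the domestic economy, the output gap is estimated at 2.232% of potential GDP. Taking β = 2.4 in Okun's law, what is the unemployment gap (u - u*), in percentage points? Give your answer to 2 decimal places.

-0.93 percentage points

Okun's law: output gap = -β × (u - u*), so u - u* = -(output gap)/β.
u - u* = -(2.232)/2.4 = -0.93 percentage points.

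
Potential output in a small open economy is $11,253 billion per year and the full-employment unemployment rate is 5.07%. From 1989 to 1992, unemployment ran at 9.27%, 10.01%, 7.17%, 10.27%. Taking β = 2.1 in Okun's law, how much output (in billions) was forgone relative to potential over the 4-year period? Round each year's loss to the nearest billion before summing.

$3,885 billion

Year 1989: gap = -2.1 × (9.27 - 5.07) = -8.82%, loss ≈ 11253 × 8.82/100 ≈ 993.
Year 1990: gap = -2.1 × (10.01 - 5.07) = -10.374%, loss ≈ 11253 × 10.374/100 ≈ 1167.
Year 1991: gap = -2.1 × (7.17 - 5.07) = -4.41%, loss ≈ 11253 × 4.41/100 ≈ 496.
Year 1992: gap = -2.1 × (10.27 - 5.07) = -10.92%, loss ≈ 11253 × 10.92/100 ≈ 1229.
Total lost output = 993 + 1167 + 496 + 1229 = 3885 billion.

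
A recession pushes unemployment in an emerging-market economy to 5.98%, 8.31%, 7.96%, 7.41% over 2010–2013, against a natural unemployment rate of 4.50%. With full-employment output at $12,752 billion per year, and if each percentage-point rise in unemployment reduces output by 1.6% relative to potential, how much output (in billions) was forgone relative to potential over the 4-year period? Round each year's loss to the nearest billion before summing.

Year 2010: gap = -1.6 × (5.98 - 4.5) = -2.368%, loss ≈ 12752 × 2.368/100 ≈ 302.
Year 2011: gap = -1.6 × (8.31 - 4.5) = -6.096%, loss ≈ 12752 × 6.096/100 ≈ 777.
Year 2012: gap = -1.6 × (7.96 - 4.5) = -5.536%, loss ≈ 12752 × 5.536/100 ≈ 706.
Year 2013: gap = -1.6 × (7.41 - 4.5) = -4.656%, loss ≈ 12752 × 4.656/100 ≈ 594.
Total lost output = 302 + 777 + 706 + 594 = 2379 billion.

$2,379 billion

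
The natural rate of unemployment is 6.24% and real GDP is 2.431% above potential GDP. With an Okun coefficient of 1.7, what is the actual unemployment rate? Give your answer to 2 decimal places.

From Okun's law, u - u* = -(output gap)/β = -(2.431)/1.7 = -1.43 points.
So u = 6.24 - 1.43 = 4.81%.

4.81%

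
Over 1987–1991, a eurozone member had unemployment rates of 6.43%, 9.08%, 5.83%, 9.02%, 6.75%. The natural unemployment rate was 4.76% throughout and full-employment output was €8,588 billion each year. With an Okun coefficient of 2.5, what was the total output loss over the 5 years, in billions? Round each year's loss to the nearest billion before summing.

€2,859 billion

Year 1987: gap = -2.5 × (6.43 - 4.76) = -4.175%, loss ≈ 8588 × 4.175/100 ≈ 359.
Year 1988: gap = -2.5 × (9.08 - 4.76) = -10.8%, loss ≈ 8588 × 10.8/100 ≈ 928.
Year 1989: gap = -2.5 × (5.83 - 4.76) = -2.675%, loss ≈ 8588 × 2.675/100 ≈ 230.
Year 1990: gap = -2.5 × (9.02 - 4.76) = -10.65%, loss ≈ 8588 × 10.65/100 ≈ 915.
Year 1991: gap = -2.5 × (6.75 - 4.76) = -4.975%, loss ≈ 8588 × 4.975/100 ≈ 427.
Total lost output = 359 + 928 + 230 + 915 + 427 = 2859 billion.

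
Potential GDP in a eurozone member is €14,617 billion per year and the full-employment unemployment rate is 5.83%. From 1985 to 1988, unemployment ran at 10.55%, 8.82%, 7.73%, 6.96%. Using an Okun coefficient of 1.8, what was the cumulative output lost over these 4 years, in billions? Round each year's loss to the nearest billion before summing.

Year 1985: gap = -1.8 × (10.55 - 5.83) = -8.496%, loss ≈ 14617 × 8.496/100 ≈ 1242.
Year 1986: gap = -1.8 × (8.82 - 5.83) = -5.382%, loss ≈ 14617 × 5.382/100 ≈ 787.
Year 1987: gap = -1.8 × (7.73 - 5.83) = -3.42%, loss ≈ 14617 × 3.42/100 ≈ 500.
Year 1988: gap = -1.8 × (6.96 - 5.83) = -2.034%, loss ≈ 14617 × 2.034/100 ≈ 297.
Total lost output = 1242 + 787 + 500 + 297 = 2826 billion.

€2,826 billion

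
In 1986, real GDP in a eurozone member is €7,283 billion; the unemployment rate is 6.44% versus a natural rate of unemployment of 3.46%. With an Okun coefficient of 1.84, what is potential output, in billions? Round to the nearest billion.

Unemployment gap = 6.44 - 3.46 = 2.98 points, so output gap = -1.84 × 2.98 = -5.4832%.
Since Y = Y* × (1 + gap/100), Y* = 7283/0.945168 ≈ 7706 billion.

€7,706 billion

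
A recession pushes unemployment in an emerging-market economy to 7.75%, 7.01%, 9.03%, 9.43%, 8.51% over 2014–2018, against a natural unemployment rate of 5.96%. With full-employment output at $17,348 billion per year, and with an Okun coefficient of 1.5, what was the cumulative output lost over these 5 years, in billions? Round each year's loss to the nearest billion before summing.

Year 2014: gap = -1.5 × (7.75 - 5.96) = -2.685%, loss ≈ 17348 × 2.685/100 ≈ 466.
Year 2015: gap = -1.5 × (7.01 - 5.96) = -1.575%, loss ≈ 17348 × 1.575/100 ≈ 273.
Year 2016: gap = -1.5 × (9.03 - 5.96) = -4.605%, loss ≈ 17348 × 4.605/100 ≈ 799.
Year 2017: gap = -1.5 × (9.43 - 5.96) = -5.205%, loss ≈ 17348 × 5.205/100 ≈ 903.
Year 2018: gap = -1.5 × (8.51 - 5.96) = -3.825%, loss ≈ 17348 × 3.825/100 ≈ 664.
Total lost output = 466 + 273 + 799 + 903 + 664 = 3105 billion.

$3,105 billion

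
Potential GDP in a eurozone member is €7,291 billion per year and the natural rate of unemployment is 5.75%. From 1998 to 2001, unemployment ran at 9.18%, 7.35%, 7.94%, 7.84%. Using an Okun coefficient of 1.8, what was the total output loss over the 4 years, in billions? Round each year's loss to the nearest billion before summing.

€1,221 billion

Year 1998: gap = -1.8 × (9.18 - 5.75) = -6.174%, loss ≈ 7291 × 6.174/100 ≈ 450.
Year 1999: gap = -1.8 × (7.35 - 5.75) = -2.88%, loss ≈ 7291 × 2.88/100 ≈ 210.
Year 2000: gap = -1.8 × (7.94 - 5.75) = -3.942%, loss ≈ 7291 × 3.942/100 ≈ 287.
Year 2001: gap = -1.8 × (7.84 - 5.75) = -3.762%, loss ≈ 7291 × 3.762/100 ≈ 274.
Total lost output = 450 + 210 + 287 + 274 = 1221 billion.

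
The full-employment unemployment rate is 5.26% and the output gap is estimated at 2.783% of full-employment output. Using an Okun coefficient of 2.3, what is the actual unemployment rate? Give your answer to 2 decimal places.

From Okun's law, u - u* = -(output gap)/β = -(2.783)/2.3 = -1.21 points.
So u = 5.26 - 1.21 = 4.05%.

4.05%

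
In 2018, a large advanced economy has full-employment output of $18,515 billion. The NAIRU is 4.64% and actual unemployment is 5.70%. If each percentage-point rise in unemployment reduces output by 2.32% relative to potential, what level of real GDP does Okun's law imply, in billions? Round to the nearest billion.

Unemployment gap = 5.7 - 4.64 = 1.06 points, so the output gap is -2.32 × 1.06 = -2.4592%.
Actual GDP = 18515 × (1 - 2.4592/100) = 18515 × 0.975408 ≈ 18060 billion.

$18,060 billion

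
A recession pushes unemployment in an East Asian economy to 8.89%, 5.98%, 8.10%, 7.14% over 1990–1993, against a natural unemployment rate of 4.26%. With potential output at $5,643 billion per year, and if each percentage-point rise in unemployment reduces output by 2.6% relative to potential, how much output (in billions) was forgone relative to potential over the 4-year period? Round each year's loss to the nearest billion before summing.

$1,917 billion

Year 1990: gap = -2.6 × (8.89 - 4.26) = -12.038%, loss ≈ 5643 × 12.038/100 ≈ 679.
Year 1991: gap = -2.6 × (5.98 - 4.26) = -4.472%, loss ≈ 5643 × 4.472/100 ≈ 252.
Year 1992: gap = -2.6 × (8.1 - 4.26) = -9.984%, loss ≈ 5643 × 9.984/100 ≈ 563.
Year 1993: gap = -2.6 × (7.14 - 4.26) = -7.488%, loss ≈ 5643 × 7.488/100 ≈ 423.
Total lost output = 679 + 252 + 563 + 423 = 1917 billion.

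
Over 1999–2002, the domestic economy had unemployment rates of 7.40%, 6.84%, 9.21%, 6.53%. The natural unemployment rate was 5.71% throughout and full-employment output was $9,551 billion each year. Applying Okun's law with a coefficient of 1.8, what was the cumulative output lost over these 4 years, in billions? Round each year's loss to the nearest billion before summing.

$1,228 billion

Year 1999: gap = -1.8 × (7.4 - 5.71) = -3.042%, loss ≈ 9551 × 3.042/100 ≈ 291.
Year 2000: gap = -1.8 × (6.84 - 5.71) = -2.034%, loss ≈ 9551 × 2.034/100 ≈ 194.
Year 2001: gap = -1.8 × (9.21 - 5.71) = -6.3%, loss ≈ 9551 × 6.3/100 ≈ 602.
Year 2002: gap = -1.8 × (6.53 - 5.71) = -1.476%, loss ≈ 9551 × 1.476/100 ≈ 141.
Total lost output = 291 + 194 + 602 + 141 = 1228 billion.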